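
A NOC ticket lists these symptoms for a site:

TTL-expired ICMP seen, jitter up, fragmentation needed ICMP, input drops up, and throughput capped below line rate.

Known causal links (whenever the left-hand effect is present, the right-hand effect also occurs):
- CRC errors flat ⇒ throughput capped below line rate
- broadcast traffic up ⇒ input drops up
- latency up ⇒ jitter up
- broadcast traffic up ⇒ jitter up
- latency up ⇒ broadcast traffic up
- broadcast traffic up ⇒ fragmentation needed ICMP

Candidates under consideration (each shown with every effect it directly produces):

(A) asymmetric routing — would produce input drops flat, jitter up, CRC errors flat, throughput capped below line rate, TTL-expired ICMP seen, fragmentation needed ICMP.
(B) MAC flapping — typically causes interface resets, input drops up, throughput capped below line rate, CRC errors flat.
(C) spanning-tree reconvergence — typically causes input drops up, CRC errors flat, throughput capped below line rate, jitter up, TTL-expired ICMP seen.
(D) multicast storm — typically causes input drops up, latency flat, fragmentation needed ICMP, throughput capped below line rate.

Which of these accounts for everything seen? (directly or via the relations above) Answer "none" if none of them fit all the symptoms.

none

Per-candidate check:
(A) asymmetric routing — fails on input drops up (predicts input drops flat, not input drops up)
(B) MAC flapping — TTL-expired ICMP seen -; jitter up -; fragmentation needed ICMP -; input drops up +; throughput capped below line rate +
(C) spanning-tree reconvergence — TTL-expired ICMP seen +; jitter up +; fragmentation needed ICMP -; input drops up +; throughput capped below line rate +
(D) multicast storm — does not account for TTL-expired ICMP seen, jitter up
Every candidate fails on at least one observation.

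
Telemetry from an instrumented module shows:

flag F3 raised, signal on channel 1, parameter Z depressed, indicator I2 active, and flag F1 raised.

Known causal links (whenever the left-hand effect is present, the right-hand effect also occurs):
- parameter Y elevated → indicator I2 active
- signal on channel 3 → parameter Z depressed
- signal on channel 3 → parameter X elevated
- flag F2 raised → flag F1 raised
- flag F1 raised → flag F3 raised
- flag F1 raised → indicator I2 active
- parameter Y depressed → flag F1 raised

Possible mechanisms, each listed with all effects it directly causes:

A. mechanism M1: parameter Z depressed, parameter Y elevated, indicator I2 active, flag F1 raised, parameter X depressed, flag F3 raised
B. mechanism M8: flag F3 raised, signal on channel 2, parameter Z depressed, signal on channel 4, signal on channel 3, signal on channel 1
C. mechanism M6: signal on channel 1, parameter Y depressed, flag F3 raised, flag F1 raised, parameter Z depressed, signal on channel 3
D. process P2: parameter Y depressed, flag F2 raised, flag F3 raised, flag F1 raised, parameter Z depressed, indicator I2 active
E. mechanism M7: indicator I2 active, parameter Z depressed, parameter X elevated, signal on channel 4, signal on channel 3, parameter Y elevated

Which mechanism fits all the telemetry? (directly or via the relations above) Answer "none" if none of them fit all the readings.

Testing each hypothesis:
(A) mechanism M1 — flag F3 raised yes; signal on channel 1 NO; parameter Z depressed yes; indicator I2 active yes; flag F1 raised yes
(B) mechanism M8 — does not account for indicator I2 active, flag F1 raised
(C) mechanism M6 — accounts for every observation (indicator I2 active by flag F1 raised → indicator I2 active)
(D) process P2 — flag F3 raised yes; signal on channel 1 NO; parameter Z depressed yes; indicator I2 active yes; flag F1 raised yes
(E) mechanism M7 — does not account for flag F3 raised, signal on channel 1, flag F1 raised
Only (C) is consistent with every observation.

C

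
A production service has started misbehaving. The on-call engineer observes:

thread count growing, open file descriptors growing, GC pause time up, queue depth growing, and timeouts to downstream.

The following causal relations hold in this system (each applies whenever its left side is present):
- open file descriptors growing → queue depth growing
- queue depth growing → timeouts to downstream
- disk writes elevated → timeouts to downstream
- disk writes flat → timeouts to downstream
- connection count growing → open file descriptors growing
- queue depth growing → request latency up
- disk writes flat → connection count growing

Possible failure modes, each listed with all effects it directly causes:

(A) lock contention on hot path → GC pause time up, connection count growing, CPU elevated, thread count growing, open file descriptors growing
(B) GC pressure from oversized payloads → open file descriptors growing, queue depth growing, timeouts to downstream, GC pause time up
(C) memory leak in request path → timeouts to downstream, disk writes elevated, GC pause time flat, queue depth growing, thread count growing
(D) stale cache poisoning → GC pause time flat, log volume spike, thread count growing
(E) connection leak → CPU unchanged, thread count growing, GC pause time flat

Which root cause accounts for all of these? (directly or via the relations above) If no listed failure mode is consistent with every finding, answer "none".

Per-candidate check:
(A) lock contention on hot path — accounts for every observation (queue depth growing by open file descriptors growing → queue depth growing)
(B) GC pressure from oversized payloads — does not account for thread count growing
(C) memory leak in request path — fails on open file descriptors growing, GC pause time up (predicts GC pause time flat, not GC pause time up)
(D) stale cache poisoning — thread count growing +; open file descriptors growing -; GC pause time up -; queue depth growing -; timeouts to downstream -
(E) connection leak — fails on open file descriptors growing, GC pause time up, queue depth growing, timeouts to downstream (predicts GC pause time flat, not GC pause time up)
(A) alone accounts for all the evidence.

A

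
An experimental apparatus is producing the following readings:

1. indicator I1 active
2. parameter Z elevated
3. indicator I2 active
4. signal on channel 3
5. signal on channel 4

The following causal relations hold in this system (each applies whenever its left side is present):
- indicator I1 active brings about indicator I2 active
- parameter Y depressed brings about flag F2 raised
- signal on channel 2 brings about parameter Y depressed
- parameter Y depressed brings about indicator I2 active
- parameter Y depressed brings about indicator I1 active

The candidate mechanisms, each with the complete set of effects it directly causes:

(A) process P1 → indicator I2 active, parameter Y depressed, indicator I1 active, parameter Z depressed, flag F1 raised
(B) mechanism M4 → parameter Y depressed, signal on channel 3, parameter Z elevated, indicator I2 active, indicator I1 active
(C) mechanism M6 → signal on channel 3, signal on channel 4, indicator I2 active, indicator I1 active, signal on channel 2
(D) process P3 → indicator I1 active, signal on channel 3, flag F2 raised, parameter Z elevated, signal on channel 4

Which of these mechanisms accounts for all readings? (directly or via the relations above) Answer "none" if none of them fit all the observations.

Checking each candidate against the observations:
(A) process P1 — indicator I1 active +; parameter Z elevated -; indicator I2 active +; signal on channel 3 -; signal on channel 4 -
(B) mechanism M4 — does not account for signal on channel 4
(C) mechanism M6 — indicator I1 active +; parameter Z elevated -; indicator I2 active +; signal on channel 3 +; signal on channel 4 +
(D) process P3 — indicator I1 active +; parameter Z elevated +; indicator I2 active + (via indicator I1 active → indicator I2 active); signal on channel 3 +; signal on channel 4 +
(D) is the only candidate with no mismatches.

D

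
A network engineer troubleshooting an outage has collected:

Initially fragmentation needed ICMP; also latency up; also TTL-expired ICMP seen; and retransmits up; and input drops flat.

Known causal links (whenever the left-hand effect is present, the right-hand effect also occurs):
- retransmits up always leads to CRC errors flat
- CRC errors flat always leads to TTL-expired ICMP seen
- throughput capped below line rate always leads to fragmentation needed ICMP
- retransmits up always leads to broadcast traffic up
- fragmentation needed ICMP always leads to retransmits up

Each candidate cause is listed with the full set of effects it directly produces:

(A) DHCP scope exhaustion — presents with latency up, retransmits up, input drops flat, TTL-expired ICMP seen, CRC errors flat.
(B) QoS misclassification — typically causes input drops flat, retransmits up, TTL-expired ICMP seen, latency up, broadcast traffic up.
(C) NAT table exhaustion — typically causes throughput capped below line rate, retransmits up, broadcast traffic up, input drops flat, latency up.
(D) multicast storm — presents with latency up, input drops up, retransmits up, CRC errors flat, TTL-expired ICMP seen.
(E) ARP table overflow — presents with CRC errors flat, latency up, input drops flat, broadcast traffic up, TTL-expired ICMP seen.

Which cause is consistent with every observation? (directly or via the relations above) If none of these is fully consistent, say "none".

C

Testing each hypothesis:
(A) DHCP scope exhaustion — fragmentation needed ICMP -; latency up +; TTL-expired ICMP seen +; retransmits up +; input drops flat +
(B) QoS misclassification — fragmentation needed ICMP -; latency up +; TTL-expired ICMP seen +; retransmits up +; input drops flat +
(C) NAT table exhaustion — accounts for every observation (fragmentation needed ICMP through throughput capped below line rate → fragmentation needed ICMP)
(D) multicast storm — fails on fragmentation needed ICMP, input drops flat (predicts input drops up, not input drops flat)
(E) ARP table overflow — does not account for fragmentation needed ICMP, retransmits up
Only (C) is consistent with every observation.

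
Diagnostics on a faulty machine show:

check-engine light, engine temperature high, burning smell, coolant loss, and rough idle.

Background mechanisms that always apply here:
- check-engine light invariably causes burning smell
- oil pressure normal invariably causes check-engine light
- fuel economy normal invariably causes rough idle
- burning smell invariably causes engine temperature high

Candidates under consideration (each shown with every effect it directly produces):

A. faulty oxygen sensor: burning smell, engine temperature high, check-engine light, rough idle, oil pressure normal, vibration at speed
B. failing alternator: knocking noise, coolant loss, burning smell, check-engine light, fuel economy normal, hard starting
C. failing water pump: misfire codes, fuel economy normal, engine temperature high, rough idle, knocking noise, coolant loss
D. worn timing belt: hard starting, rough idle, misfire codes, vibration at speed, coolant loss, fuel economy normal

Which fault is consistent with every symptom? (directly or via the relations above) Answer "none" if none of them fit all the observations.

B

Checking each candidate against the observations:
(A) faulty oxygen sensor — check-engine light match; engine temperature high match; burning smell match; coolant loss miss; rough idle match
(B) failing alternator — accounts for every observation (engine temperature high by burning smell → engine temperature high)
(C) failing water pump — check-engine light miss; engine temperature high match; burning smell miss; coolant loss match; rough idle match
(D) worn timing belt — check-engine light miss; engine temperature high miss; burning smell miss; coolant loss match; rough idle match
Only (B) is consistent with every observation.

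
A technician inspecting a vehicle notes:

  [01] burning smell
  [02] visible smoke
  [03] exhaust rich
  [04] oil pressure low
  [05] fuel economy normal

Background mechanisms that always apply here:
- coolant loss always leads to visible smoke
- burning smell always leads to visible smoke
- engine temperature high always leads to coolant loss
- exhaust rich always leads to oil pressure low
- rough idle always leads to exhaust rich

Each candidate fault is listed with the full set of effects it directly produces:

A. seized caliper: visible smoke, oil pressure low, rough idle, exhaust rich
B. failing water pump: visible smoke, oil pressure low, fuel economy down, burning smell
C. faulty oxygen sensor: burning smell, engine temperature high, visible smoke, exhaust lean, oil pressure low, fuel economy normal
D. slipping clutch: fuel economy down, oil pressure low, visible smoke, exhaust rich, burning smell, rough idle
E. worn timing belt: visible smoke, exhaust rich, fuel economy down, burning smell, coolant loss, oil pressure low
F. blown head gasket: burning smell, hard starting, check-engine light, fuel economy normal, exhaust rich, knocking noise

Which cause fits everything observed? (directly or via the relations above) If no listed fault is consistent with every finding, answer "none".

Per-candidate check:
(A) seized caliper — burning smell -; visible smoke +; exhaust rich +; oil pressure low +; fuel economy normal -
(B) failing water pump — fails on exhaust rich, fuel economy normal (predicts fuel economy down, not fuel economy normal)
(C) faulty oxygen sensor — burning smell +; visible smoke +; exhaust rich -; oil pressure low +; fuel economy normal +
(D) slipping clutch — fails on fuel economy normal (predicts fuel economy down, not fuel economy normal)
(E) worn timing belt — burning smell +; visible smoke +; exhaust rich +; oil pressure low +; fuel economy normal -
(F) blown head gasket — burning smell +; visible smoke + (via burning smell → visible smoke); exhaust rich +; oil pressure low + (via exhaust rich → oil pressure low); fuel economy normal +
(F) alone accounts for all the evidence.

F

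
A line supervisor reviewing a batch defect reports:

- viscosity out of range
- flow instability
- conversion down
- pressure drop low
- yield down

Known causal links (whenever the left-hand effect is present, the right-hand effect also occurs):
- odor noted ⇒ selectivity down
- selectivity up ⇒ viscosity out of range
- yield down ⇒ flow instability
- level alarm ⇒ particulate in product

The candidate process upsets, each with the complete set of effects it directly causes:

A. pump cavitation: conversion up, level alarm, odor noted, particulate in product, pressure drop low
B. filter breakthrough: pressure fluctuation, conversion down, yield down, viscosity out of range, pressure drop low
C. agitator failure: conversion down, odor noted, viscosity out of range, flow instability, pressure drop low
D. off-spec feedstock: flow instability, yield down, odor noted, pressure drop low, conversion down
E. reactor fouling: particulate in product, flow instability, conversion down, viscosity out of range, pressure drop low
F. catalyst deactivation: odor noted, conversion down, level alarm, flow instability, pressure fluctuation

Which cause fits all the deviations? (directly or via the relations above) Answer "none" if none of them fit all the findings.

Per-candidate check:
(A) pump cavitation — viscosity out of range -; flow instability -; conversion down -; pressure drop low +; yield down -
(B) filter breakthrough — accounts for every observation (flow instability via yield down → flow instability)
(C) agitator failure — viscosity out of range +; flow instability +; conversion down +; pressure drop low +; yield down -
(D) off-spec feedstock — viscosity out of range -; flow instability +; conversion down +; pressure drop low +; yield down +
(E) reactor fouling — does not account for yield down
(F) catalyst deactivation — does not account for viscosity out of range, pressure drop low, yield down
Only (B) is consistent with every observation.

B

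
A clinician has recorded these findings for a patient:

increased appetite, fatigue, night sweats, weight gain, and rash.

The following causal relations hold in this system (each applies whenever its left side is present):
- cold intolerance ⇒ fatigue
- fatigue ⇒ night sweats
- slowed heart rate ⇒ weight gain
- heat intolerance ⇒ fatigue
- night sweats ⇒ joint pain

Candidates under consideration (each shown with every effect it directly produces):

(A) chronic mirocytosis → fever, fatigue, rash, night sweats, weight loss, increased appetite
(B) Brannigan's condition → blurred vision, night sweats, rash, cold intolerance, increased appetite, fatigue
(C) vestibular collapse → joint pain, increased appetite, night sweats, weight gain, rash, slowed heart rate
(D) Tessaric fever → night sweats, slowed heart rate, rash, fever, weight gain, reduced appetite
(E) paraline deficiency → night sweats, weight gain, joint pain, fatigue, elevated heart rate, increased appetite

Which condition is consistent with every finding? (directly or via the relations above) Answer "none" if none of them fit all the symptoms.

none

Checking each candidate against the observations:
(A) chronic mirocytosis — increased appetite ✓; fatigue ✓; night sweats ✓; weight gain ✗; rash ✓
(B) Brannigan's condition — increased appetite ✓; fatigue ✓; night sweats ✓; weight gain ✗; rash ✓
(C) vestibular collapse — increased appetite ✓; fatigue ✗; night sweats ✓; weight gain ✓; rash ✓
(D) Tessaric fever — increased appetite ✗; fatigue ✗; night sweats ✓; weight gain ✓; rash ✓
(E) paraline deficiency — increased appetite ✓; fatigue ✓; night sweats ✓; weight gain ✓; rash ✗
No candidate is consistent with all observations.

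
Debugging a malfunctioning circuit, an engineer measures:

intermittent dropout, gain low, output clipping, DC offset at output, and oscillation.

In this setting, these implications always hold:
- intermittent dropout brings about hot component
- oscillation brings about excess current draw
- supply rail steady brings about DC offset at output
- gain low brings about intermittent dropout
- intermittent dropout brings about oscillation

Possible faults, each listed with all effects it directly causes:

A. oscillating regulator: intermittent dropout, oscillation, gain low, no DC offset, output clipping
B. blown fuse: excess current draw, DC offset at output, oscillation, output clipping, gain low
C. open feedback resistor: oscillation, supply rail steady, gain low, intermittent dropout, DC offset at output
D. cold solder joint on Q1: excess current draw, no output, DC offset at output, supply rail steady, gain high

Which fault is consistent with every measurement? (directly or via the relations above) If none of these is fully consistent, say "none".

Testing each hypothesis:
(A) oscillating regulator — intermittent dropout match; gain low match; output clipping match; DC offset at output miss; oscillation match
(B) blown fuse — intermittent dropout match (through gain low → intermittent dropout); gain low match; output clipping match; DC offset at output match; oscillation match
(C) open feedback resistor — intermittent dropout match; gain low match; output clipping miss; DC offset at output match; oscillation match
(D) cold solder joint on Q1 — fails on intermittent dropout, gain low, output clipping, oscillation (predicts gain high, not gain low)
Only (B) is consistent with every observation.

B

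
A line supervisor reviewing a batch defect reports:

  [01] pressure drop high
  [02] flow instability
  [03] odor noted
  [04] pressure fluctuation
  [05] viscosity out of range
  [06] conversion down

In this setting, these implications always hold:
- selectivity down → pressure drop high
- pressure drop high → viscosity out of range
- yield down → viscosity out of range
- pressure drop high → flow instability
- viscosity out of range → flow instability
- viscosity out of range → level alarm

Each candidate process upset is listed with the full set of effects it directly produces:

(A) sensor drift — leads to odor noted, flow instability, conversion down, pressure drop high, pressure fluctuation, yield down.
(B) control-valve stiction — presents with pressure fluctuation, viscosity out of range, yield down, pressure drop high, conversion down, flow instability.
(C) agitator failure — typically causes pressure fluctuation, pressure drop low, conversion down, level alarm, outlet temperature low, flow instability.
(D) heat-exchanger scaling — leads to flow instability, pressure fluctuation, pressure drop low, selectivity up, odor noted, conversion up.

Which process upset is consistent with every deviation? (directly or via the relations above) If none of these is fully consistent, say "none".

Per-candidate check:
(A) sensor drift — pressure drop high +; flow instability +; odor noted +; pressure fluctuation +; viscosity out of range + (through yield down → viscosity out of range); conversion down +
(B) control-valve stiction — pressure drop high +; flow instability +; odor noted -; pressure fluctuation +; viscosity out of range +; conversion down +
(C) agitator failure — fails on pressure drop high, odor noted, viscosity out of range (predicts pressure drop low, not pressure drop high)
(D) heat-exchanger scaling — fails on pressure drop high, viscosity out of range, conversion down (predicts pressure drop low, not pressure drop high; predicts conversion up, not conversion down)
Only (A) is consistent with every observation.

A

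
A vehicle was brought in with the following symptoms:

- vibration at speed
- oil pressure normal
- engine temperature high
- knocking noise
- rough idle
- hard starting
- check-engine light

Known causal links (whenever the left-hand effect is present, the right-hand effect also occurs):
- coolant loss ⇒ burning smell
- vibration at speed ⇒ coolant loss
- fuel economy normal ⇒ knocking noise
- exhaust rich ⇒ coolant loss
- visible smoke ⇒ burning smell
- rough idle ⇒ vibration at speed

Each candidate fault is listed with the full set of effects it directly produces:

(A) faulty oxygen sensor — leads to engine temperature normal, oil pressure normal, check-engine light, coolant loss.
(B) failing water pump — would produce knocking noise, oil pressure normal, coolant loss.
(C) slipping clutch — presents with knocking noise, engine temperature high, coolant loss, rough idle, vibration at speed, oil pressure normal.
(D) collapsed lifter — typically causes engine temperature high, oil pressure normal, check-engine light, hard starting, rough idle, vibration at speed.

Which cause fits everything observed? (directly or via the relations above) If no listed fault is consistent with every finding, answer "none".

none

Testing each hypothesis:
(A) faulty oxygen sensor — vibration at speed NO; oil pressure normal yes; engine temperature high NO; knocking noise NO; rough idle NO; hard starting NO; check-engine light yes
(B) failing water pump — does not account for vibration at speed, engine temperature high, rough idle, hard starting, check-engine light
(C) slipping clutch — vibration at speed yes; oil pressure normal yes; engine temperature high yes; knocking noise yes; rough idle yes; hard starting NO; check-engine light NO
(D) collapsed lifter — does not account for knocking noise
No candidate is consistent with all observations.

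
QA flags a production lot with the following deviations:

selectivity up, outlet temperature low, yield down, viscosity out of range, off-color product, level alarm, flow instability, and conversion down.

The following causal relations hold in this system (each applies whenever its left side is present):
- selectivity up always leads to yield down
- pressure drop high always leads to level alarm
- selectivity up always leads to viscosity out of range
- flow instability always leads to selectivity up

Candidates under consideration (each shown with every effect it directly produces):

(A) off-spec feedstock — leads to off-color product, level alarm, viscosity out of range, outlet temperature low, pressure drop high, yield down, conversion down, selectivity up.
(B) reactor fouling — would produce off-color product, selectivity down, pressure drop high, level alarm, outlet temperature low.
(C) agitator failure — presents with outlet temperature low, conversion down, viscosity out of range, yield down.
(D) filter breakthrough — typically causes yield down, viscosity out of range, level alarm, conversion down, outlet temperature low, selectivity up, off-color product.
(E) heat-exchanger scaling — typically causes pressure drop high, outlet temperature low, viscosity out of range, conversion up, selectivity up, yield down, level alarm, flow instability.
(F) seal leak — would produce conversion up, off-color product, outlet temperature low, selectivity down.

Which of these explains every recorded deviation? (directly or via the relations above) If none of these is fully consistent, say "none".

none

Per-candidate check:
(A) off-spec feedstock — does not account for flow instability
(B) reactor fouling — fails on selectivity up, yield down, viscosity out of range, flow instability, conversion down (predicts selectivity down, not selectivity up)
(C) agitator failure — does not account for selectivity up, off-color product, level alarm, flow instability
(D) filter breakthrough — selectivity up ✓; outlet temperature low ✓; yield down ✓; viscosity out of range ✓; off-color product ✓; level alarm ✓; flow instability ✗; conversion down ✓
(E) heat-exchanger scaling — selectivity up ✓; outlet temperature low ✓; yield down ✓; viscosity out of range ✓; off-color product ✗; level alarm ✓; flow instability ✓; conversion down ✗
(F) seal leak — selectivity up ✗; outlet temperature low ✓; yield down ✗; viscosity out of range ✗; off-color product ✓; level alarm ✗; flow instability ✗; conversion down ✗
None of the listed candidates fits everything.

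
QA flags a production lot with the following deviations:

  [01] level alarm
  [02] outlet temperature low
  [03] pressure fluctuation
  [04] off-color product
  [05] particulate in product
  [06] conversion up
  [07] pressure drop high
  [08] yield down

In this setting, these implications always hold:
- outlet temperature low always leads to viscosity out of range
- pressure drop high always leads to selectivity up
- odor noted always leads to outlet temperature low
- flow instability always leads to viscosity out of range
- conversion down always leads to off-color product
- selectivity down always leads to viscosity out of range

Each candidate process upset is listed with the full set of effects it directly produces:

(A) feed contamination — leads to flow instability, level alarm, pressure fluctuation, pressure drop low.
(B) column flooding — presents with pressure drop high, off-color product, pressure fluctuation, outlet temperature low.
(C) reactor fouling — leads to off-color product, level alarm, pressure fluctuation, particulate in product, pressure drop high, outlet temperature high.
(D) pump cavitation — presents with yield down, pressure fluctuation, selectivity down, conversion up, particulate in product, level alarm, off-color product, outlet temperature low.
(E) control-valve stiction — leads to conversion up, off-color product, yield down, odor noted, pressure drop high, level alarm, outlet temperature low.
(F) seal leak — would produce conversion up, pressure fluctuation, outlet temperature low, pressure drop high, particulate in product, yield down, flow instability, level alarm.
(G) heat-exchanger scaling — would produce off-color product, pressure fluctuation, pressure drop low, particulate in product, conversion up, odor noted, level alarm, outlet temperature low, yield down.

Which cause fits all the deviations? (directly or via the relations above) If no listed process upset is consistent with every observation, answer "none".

none

Per-candidate check:
(A) feed contamination — fails on outlet temperature low, off-color product, particulate in product, conversion up, pressure drop high, yield down (predicts pressure drop low, not pressure drop high)
(B) column flooding — does not account for level alarm, particulate in product, conversion up, yield down
(C) reactor fouling — fails on outlet temperature low, conversion up, yield down (predicts outlet temperature high, not outlet temperature low)
(D) pump cavitation — level alarm yes; outlet temperature low yes; pressure fluctuation yes; off-color product yes; particulate in product yes; conversion up yes; pressure drop high NO; yield down yes
(E) control-valve stiction — level alarm yes; outlet temperature low yes; pressure fluctuation NO; off-color product yes; particulate in product NO; conversion up yes; pressure drop high yes; yield down yes
(F) seal leak — does not account for off-color product
(G) heat-exchanger scaling — fails on pressure drop high (predicts pressure drop low, not pressure drop high)
Every candidate fails on at least one observation.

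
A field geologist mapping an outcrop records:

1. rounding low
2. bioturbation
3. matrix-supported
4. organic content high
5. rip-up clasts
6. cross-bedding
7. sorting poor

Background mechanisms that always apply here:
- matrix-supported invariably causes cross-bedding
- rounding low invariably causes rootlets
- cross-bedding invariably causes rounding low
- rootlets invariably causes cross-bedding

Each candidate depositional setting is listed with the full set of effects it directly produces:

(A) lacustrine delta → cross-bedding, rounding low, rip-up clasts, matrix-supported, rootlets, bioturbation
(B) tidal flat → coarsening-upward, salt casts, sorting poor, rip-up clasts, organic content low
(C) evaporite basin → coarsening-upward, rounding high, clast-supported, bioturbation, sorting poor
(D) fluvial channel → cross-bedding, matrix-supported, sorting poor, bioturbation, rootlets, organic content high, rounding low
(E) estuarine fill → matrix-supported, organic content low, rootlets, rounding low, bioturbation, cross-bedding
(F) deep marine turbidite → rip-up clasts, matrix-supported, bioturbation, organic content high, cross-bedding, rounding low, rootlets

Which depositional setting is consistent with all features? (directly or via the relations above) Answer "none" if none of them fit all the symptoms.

none

Per-candidate check:
(A) lacustrine delta — rounding low match; bioturbation match; matrix-supported match; organic content high miss; rip-up clasts match; cross-bedding match; sorting poor miss
(B) tidal flat — rounding low miss; bioturbation miss; matrix-supported miss; organic content high miss; rip-up clasts match; cross-bedding miss; sorting poor match
(C) evaporite basin — rounding low miss; bioturbation match; matrix-supported miss; organic content high miss; rip-up clasts miss; cross-bedding miss; sorting poor match
(D) fluvial channel — does not account for rip-up clasts
(E) estuarine fill — fails on organic content high, rip-up clasts, sorting poor (predicts organic content low, not organic content high)
(F) deep marine turbidite — rounding low match; bioturbation match; matrix-supported match; organic content high match; rip-up clasts match; cross-bedding match; sorting poor miss
None of the listed candidates fits everything.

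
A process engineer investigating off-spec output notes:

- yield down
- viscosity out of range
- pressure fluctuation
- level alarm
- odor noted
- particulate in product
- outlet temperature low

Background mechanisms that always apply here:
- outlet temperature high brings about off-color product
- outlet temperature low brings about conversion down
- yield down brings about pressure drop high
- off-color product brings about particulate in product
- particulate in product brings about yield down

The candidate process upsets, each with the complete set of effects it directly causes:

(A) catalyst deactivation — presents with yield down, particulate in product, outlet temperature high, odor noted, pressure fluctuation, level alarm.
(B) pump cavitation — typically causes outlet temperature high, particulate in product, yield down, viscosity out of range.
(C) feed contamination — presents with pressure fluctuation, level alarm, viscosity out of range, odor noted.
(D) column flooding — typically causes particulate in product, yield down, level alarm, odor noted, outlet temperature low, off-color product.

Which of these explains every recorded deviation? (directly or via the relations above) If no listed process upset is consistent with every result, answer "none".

For each candidate, compare predicted effects to what was observed:
(A) catalyst deactivation — yield down match; viscosity out of range miss; pressure fluctuation match; level alarm match; odor noted match; particulate in product match; outlet temperature low miss
(B) pump cavitation — yield down match; viscosity out of range match; pressure fluctuation miss; level alarm miss; odor noted miss; particulate in product match; outlet temperature low miss
(C) feed contamination — yield down miss; viscosity out of range match; pressure fluctuation match; level alarm match; odor noted match; particulate in product miss; outlet temperature low miss
(D) column flooding — does not account for viscosity out of range, pressure fluctuation
No candidate is consistent with all observations.

none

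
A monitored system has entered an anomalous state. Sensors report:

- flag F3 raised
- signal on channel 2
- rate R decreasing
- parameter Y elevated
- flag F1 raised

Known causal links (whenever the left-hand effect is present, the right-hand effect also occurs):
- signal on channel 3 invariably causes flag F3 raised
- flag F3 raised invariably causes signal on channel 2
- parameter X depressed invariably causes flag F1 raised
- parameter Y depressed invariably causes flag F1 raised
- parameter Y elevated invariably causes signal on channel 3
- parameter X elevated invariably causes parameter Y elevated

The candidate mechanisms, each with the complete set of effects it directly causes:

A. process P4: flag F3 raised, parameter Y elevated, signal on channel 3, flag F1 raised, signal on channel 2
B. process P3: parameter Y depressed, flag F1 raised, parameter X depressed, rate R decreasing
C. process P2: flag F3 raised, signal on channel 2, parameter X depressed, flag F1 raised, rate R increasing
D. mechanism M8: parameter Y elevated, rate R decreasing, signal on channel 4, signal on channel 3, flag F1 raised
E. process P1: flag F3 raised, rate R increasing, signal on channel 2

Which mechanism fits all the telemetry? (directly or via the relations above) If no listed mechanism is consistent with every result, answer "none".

Checking each candidate against the observations:
(A) process P4 — flag F3 raised match; signal on channel 2 match; rate R decreasing miss; parameter Y elevated match; flag F1 raised match
(B) process P3 — fails on flag F3 raised, signal on channel 2, parameter Y elevated (predicts parameter Y depressed, not parameter Y elevated)
(C) process P2 — flag F3 raised match; signal on channel 2 match; rate R decreasing miss; parameter Y elevated miss; flag F1 raised match
(D) mechanism M8 — accounts for every observation (flag F3 raised by signal on channel 3 → flag F3 raised)
(E) process P1 — fails on rate R decreasing, parameter Y elevated, flag F1 raised (predicts rate R increasing, not rate R decreasing)
Only (D) is consistent with every observation.

D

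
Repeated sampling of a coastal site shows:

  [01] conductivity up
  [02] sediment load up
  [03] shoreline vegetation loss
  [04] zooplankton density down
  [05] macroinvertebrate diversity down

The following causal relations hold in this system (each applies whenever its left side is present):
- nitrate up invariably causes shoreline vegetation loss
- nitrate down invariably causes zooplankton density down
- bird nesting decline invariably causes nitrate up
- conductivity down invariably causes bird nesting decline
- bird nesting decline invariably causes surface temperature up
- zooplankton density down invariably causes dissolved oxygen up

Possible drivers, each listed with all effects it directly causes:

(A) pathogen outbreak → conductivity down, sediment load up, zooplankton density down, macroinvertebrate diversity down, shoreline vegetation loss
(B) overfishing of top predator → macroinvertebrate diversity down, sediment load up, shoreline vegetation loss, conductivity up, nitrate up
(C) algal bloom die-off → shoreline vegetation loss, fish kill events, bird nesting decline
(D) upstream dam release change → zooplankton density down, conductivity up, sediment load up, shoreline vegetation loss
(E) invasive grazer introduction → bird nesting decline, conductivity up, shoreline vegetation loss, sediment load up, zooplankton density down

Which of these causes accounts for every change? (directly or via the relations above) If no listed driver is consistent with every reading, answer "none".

Checking each candidate against the observations:
(A) pathogen outbreak — fails on conductivity up (predicts conductivity down, not conductivity up)
(B) overfishing of top predator — conductivity up +; sediment load up +; shoreline vegetation loss +; zooplankton density down -; macroinvertebrate diversity down +
(C) algal bloom die-off — conductivity up -; sediment load up -; shoreline vegetation loss +; zooplankton density down -; macroinvertebrate diversity down -
(D) upstream dam release change — conductivity up +; sediment load up +; shoreline vegetation loss +; zooplankton density down +; macroinvertebrate diversity down -
(E) invasive grazer introduction — conductivity up +; sediment load up +; shoreline vegetation loss +; zooplankton density down +; macroinvertebrate diversity down -
Every candidate fails on at least one observation.

none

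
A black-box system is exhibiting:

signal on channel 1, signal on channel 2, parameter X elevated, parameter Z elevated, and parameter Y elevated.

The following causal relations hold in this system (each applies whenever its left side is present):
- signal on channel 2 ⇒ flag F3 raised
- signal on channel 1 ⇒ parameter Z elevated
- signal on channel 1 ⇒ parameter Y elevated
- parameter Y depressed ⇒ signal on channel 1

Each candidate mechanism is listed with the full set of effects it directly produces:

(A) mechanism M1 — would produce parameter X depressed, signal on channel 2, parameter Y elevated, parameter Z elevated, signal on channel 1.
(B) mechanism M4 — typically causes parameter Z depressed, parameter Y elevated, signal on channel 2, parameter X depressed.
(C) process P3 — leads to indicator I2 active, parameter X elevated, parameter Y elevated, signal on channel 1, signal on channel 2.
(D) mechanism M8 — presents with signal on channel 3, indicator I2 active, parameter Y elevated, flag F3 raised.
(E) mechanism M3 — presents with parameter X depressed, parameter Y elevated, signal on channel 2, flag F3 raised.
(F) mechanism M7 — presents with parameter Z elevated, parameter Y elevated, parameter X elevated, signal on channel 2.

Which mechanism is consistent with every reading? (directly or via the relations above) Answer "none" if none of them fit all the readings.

For each candidate, compare predicted effects to what was observed:
(A) mechanism M1 — signal on channel 1 +; signal on channel 2 +; parameter X elevated -; parameter Z elevated +; parameter Y elevated +
(B) mechanism M4 — fails on signal on channel 1, parameter X elevated, parameter Z elevated (predicts parameter X depressed, not parameter X elevated; predicts parameter Z depressed, not parameter Z elevated)
(C) process P3 — signal on channel 1 +; signal on channel 2 +; parameter X elevated +; parameter Z elevated + (through signal on channel 1 → parameter Z elevated); parameter Y elevated +
(D) mechanism M8 — signal on channel 1 -; signal on channel 2 -; parameter X elevated -; parameter Z elevated -; parameter Y elevated +
(E) mechanism M3 — signal on channel 1 -; signal on channel 2 +; parameter X elevated -; parameter Z elevated -; parameter Y elevated +
(F) mechanism M7 — does not account for signal on channel 1
(C) alone accounts for all the evidence.

C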